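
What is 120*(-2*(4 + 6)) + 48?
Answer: -2352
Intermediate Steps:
120*(-2*(4 + 6)) + 48 = 120*(-2*10) + 48 = 120*(-20) + 48 = -2400 + 48 = -2352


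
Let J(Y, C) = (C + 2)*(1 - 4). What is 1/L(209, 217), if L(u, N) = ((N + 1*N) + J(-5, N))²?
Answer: 1/49729 ≈ 2.0109e-5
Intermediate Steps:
J(Y, C) = -6 - 3*C (J(Y, C) = (2 + C)*(-3) = -6 - 3*C)
L(u, N) = (-6 - N)² (L(u, N) = ((N + 1*N) + (-6 - 3*N))² = ((N + N) + (-6 - 3*N))² = (2*N + (-6 - 3*N))² = (-6 - N)²)
1/L(209, 217) = 1/((6 + 217)²) = 1/(223²) = 1/49729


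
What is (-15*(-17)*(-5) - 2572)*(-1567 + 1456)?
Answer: 427017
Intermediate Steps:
(-15*(-17)*(-5) - 2572)*(-1567 + 1456) = (255*(-5) - 2572)*(-111) = (-1275 - 2572)*(-111) = -3847*(-111) = 427017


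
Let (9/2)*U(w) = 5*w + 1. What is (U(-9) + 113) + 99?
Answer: 1820/9 ≈ 202.22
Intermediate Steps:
U(w) = 2/9 + 10*w/9 (U(w) = 2*(5*w + 1)/9 = 2*(1 + 5*w)/9 = 2/9 + 10*w/9)
(U(-9) + 113) + 99 = ((2/9 + (10/9)*(-9)) + 113) + 99 = ((2/9 - 10) + 113) + 99 = (-88/9 + 113) + 99 = 929/9 + 99 = 1820/9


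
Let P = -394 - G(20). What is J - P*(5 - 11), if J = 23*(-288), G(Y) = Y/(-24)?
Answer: -8983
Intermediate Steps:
G(Y) = -Y/24 (G(Y) = Y*(-1/24) = -Y/24)
J = -6624
P = -2359/6 (P = -394 - (-1)*20/24 = -394 - 1*(-⅚) = -394 + ⅚ = -2359/6 ≈ -393.17)
J - P*(5 - 11) = -6624 - (-2359)*(5 - 11)/6 = -6624 - (-2359)*(-6)/6 = -6624 - 1*2359 = -6624 - 2359 = -8983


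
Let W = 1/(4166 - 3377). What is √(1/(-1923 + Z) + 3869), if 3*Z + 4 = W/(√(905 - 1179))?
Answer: √((4828672990524 + 3869*I*√274)/(1248041778 + I*√274)) ≈ 62.201 + 0.e-13*I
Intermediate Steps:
W = 1/789 ≈ 0.0012674
Z = -4/3 - I*√274/648558 (Z = -4/3 + (1/(789*(√(905 - 1179))))/3 = -4/3 + (1/(789*(√(-274))))/3 = -4/3 + (1/(789*((I*√274))))/3 = -4/3 + ((-I*√274/274)/789)/3 = -4/3 + (-I*√274/216186)/3 = -4/3 - I*√274/648558 ≈ -1.3333 - 2.5523e-5*I)
√(1/(-1923 + Z) + 3869) = √(1/(-1923 + (-4/3 - I*√274/648558)) + 3869) = √(1/(-5773/3 - I*√274/648558) + 3869) = √(3869 + 1/(-5773/3 - I*√274/648558))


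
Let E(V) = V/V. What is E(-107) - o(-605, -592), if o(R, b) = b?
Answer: 593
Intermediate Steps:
E(V) = 1
E(-107) - o(-605, -592) = 1 - 1*(-592) = 1 + 592 = 593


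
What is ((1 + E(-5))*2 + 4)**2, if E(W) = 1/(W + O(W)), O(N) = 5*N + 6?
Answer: 5041/144 ≈ 35.007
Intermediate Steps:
O(N) = 6 + 5*N
E(W) = 1/(6 + 6*W) (E(W) = 1/(W + (6 + 5*W)) = 1/(6 + 6*W))
((1 + E(-5))*2 + 4)**2 = ((1 + 1/(6*(1 - 5)))*2 + 4)**2 = ((1 + (1/6)/(-4))*2 + 4)**2 = ((1 + (1/6)*(-1/4))*2 + 4)**2 = ((1 - 1/24)*2 + 4)**2 = ((23/24)*2 + 4)**2 = (23/12 + 4)**2 = (71/12)**2 = 5041/144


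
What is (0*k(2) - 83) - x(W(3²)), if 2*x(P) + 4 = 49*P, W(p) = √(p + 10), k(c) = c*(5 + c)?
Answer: -81 - 49*√19/2 ≈ -187.79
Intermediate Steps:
W(p) = √(10 + p)
x(P) = -2 + 49*P/2 (x(P) = -2 + (49*P)/2 = -2 + 49*P/2)
(0*k(2) - 83) - x(W(3²)) = (0*(2*(5 + 2)) - 83) - (-2 + 49*√(10 + 3²)/2) = (0*(2*7) - 83) - (-2 + 49*√(10 + 9)/2) = (0*14 - 83) - (-2 + 49*√19/2) = (0 - 83) + (2 - 49*√19/2) = -83 + (2 - 49*√19/2) = -81 - 49*√19/2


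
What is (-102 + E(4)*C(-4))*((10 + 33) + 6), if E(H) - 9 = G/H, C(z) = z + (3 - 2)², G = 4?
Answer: -6468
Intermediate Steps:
C(z) = 1 + z (C(z) = z + 1² = z + 1 = 1 + z)
E(H) = 9 + 4/H
(-102 + E(4)*C(-4))*((10 + 33) + 6) = (-102 + (9 + 4/4)*(1 - 4))*((10 + 33) + 6) = (-102 + (9 + 4*(¼))*(-3))*(43 + 6) = (-102 + (9 + 1)*(-3))*49 = (-102 + 10*(-3))*49 = (-102 - 30)*49 = -132*49 = -6468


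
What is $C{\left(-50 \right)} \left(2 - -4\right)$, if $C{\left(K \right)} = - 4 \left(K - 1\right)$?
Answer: $1224$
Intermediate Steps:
$C{\left(K \right)} = 4 - 4 K$ ($C{\left(K \right)} = - 4 \left(-1 + K\right) = 4 - 4 K$)
$C{\left(-50 \right)} \left(2 - -4\right) = \left(4 - -200\right) \left(2 - -4\right) = \left(4 + 200\right) \left(2 + 4\right) = 204 \cdot 6 = 1224$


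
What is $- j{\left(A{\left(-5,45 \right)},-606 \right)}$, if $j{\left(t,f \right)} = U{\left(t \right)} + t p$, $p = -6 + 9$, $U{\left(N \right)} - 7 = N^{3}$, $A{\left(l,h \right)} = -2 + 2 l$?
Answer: $1757$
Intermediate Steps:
$U{\left(N \right)} = 7 + N^{3}$
$p = 3$
$j{\left(t,f \right)} = 7 + t^{3} + 3 t$ ($j{\left(t,f \right)} = \left(7 + t^{3}\right) + t 3 = \left(7 + t^{3}\right) + 3 t = 7 + t^{3} + 3 t$)
$- j{\left(A{\left(-5,45 \right)},-606 \right)} = - (7 + \left(-2 + 2 \left(-5\right)\right)^{3} + 3 \left(-2 + 2 \left(-5\right)\right)) = - (7 + \left(-2 - 10\right)^{3} + 3 \left(-2 - 10\right)) = - (7 + \left(-12\right)^{3} + 3 \left(-12\right)) = - (7 - 1728 - 36) = \left(-1\right) \left(-1757\right) = 1757$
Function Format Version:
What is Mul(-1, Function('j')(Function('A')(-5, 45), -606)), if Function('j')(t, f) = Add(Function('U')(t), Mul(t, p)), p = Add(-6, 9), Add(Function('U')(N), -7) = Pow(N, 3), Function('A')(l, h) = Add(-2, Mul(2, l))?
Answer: 1757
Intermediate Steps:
Function('U')(N) = Add(7, Pow(N, 3))
p = 3
Function('j')(t, f) = Add(7, Pow(t, 3), Mul(3, t)) (Function('j')(t, f) = Add(Add(7, Pow(t, 3)), Mul(t, 3)) = Add(Add(7, Pow(t, 3)), Mul(3, t)) = Add(7, Pow(t, 3), Mul(3, t)))
Mul(-1, Function('j')(Function('A')(-5, 45), -606)) = Mul(-1, Add(7, Pow(Add(-2, Mul(2, -5)), 3), Mul(3, Add(-2, Mul(2, -5))))) = Mul(-1, Add(7, Pow(Add(-2, -10), 3), Mul(3, Add(-2, -10)))) = Mul(-1, Add(7, Pow(-12, 3), Mul(3, -12))) = Mul(-1, Add(7, -1728, -36)) = Mul(-1, -1757) = 1757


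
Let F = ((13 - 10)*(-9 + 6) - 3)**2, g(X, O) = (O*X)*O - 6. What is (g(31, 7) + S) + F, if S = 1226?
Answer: 2883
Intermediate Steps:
g(X, O) = -6 + X*O**2 (g(X, O) = X*O**2 - 6 = -6 + X*O**2)
F = 144 (F = (3*(-3) - 3)**2 = (-9 - 3)**2 = (-12)**2 = 144)
(g(31, 7) + S) + F = ((-6 + 31*7**2) + 1226) + 144 = ((-6 + 31*49) + 1226) + 144 = ((-6 + 1519) + 1226) + 144 = (1513 + 1226) + 144 = 2739 + 144 = 2883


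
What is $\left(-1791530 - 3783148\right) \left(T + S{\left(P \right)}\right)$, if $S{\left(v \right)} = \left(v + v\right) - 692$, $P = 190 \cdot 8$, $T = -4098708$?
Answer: $22835887972080$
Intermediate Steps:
$P = 1520$
$S{\left(v \right)} = -692 + 2 v$ ($S{\left(v \right)} = 2 v - 692 = -692 + 2 v$)
$\left(-1791530 - 3783148\right) \left(T + S{\left(P \right)}\right) = \left(-1791530 - 3783148\right) \left(-4098708 + \left(-692 + 2 \cdot 1520\right)\right) = - 5574678 \left(-4098708 + \left(-692 + 3040\right)\right) = - 5574678 \left(-4098708 + 2348\right) = \left(-5574678\right) \left(-4096360\right) = 22835887972080$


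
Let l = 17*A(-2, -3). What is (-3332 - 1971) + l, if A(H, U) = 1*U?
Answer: -5354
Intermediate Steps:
A(H, U) = U
l = -51 (l = 17*(-3) = -51)
(-3332 - 1971) + l = (-3332 - 1971) - 51 = -5303 - 51 = -5354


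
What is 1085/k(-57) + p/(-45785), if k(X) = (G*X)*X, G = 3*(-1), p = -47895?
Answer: 83431168/89253279 ≈ 0.93477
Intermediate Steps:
G = -3
k(X) = -3*X² (k(X) = (-3*X)*X = -3*X²)
1085/k(-57) + p/(-45785) = 1085/((-3*(-57)²)) - 47895/(-45785) = 1085/((-3*3249)) - 47895*(-1/45785) = 1085/(-9747) + 9579/9157 = 1085*(-1/9747) + 9579/9157 = -1085/9747 + 9579/9157 = 83431168/89253279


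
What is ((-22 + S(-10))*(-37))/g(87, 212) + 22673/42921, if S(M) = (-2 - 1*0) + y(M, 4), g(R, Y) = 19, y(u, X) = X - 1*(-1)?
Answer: 1610750/42921 ≈ 37.528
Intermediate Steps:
y(u, X) = 1 + X (y(u, X) = X + 1 = 1 + X)
S(M) = 3 (S(M) = (-2 - 1*0) + (1 + 4) = (-2 + 0) + 5 = -2 + 5 = 3)
((-22 + S(-10))*(-37))/g(87, 212) + 22673/42921 = ((-22 + 3)*(-37))/19 + 22673/42921 = -19*(-37)*(1/19) + 22673*(1/42921) = 703*(1/19) + 22673/42921 = 37 + 22673/42921 = 1610750/42921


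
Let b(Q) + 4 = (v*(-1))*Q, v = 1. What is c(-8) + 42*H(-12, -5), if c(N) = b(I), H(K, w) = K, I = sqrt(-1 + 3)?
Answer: -508 - sqrt(2) ≈ -509.41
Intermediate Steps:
I = sqrt(2) ≈ 1.4142
b(Q) = -4 - Q (b(Q) = -4 + (1*(-1))*Q = -4 - Q)
c(N) = -4 - sqrt(2)
c(-8) + 42*H(-12, -5) = (-4 - sqrt(2)) + 42*(-12) = (-4 - sqrt(2)) - 504 = -508 - sqrt(2)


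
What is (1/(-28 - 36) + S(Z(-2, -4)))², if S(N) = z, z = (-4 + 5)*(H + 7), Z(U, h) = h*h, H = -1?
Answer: 146689/4096 ≈ 35.813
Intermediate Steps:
Z(U, h) = h²
z = 6 (z = (-4 + 5)*(-1 + 7) = 1*6 = 6)
S(N) = 6
(1/(-28 - 36) + S(Z(-2, -4)))² = (1/(-28 - 36) + 6)² = (1/(-64) + 6)² = (-1/64 + 6)² = (383/64)² = 146689/4096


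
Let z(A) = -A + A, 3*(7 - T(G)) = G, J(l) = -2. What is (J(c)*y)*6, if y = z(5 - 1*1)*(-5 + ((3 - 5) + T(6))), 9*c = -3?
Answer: 0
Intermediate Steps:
c = -1/3 (c = (1/9)*(-3) = -1/3 ≈ -0.33333)
T(G) = 7 - G/3
z(A) = 0
y = 0 (y = 0*(-5 + ((3 - 5) + (7 - 1/3*6))) = 0*(-5 + (-2 + (7 - 2))) = 0*(-5 + (-2 + 5)) = 0*(-5 + 3) = 0*(-2) = 0)
(J(c)*y)*6 = -2*0*6 = 0*6 = 0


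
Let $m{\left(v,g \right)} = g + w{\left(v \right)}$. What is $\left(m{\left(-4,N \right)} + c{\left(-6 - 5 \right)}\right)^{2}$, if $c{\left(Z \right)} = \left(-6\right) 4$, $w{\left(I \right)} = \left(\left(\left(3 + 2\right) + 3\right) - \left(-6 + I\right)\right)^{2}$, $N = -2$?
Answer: $88804$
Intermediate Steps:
$w{\left(I \right)} = \left(14 - I\right)^{2}$ ($w{\left(I \right)} = \left(\left(5 + 3\right) - \left(-6 + I\right)\right)^{2} = \left(8 - \left(-6 + I\right)\right)^{2} = \left(14 - I\right)^{2}$)
$c{\left(Z \right)} = -24$
$m{\left(v,g \right)} = g + \left(-14 + v\right)^{2}$
$\left(m{\left(-4,N \right)} + c{\left(-6 - 5 \right)}\right)^{2} = \left(\left(-2 + \left(-14 - 4\right)^{2}\right) - 24\right)^{2} = \left(\left(-2 + \left(-18\right)^{2}\right) - 24\right)^{2} = \left(\left(-2 + 324\right) - 24\right)^{2} = \left(322 - 24\right)^{2} = 298^{2} = 88804$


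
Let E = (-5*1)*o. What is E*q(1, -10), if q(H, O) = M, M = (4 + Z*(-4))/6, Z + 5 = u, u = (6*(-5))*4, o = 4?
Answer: -1680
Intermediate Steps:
E = -20 (E = -5*1*4 = -5*4 = -20)
u = -120 (u = -30*4 = -120)
Z = -125 (Z = -5 - 120 = -125)
M = 84 (M = (4 - 125*(-4))/6 = (4 + 500)*(⅙) = 504*(⅙) = 84)
q(H, O) = 84
E*q(1, -10) = -20*84 = -1680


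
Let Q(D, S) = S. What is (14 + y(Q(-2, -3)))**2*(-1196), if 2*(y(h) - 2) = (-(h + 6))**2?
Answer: -502619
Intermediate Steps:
y(h) = 2 + (-6 - h)**2/2 (y(h) = 2 + (-(h + 6))**2/2 = 2 + (-(6 + h))**2/2 = 2 + (-6 - h)**2/2)
(14 + y(Q(-2, -3)))**2*(-1196) = (14 + (2 + (6 - 3)**2/2))**2*(-1196) = (14 + (2 + (1/2)*3**2))**2*(-1196) = (14 + (2 + (1/2)*9))**2*(-1196) = (14 + (2 + 9/2))**2*(-1196) = (14 + 13/2)**2*(-1196) = (41/2)**2*(-1196) = (1681/4)*(-1196) = -502619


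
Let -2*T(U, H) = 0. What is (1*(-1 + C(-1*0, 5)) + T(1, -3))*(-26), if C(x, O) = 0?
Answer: 26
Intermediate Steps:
T(U, H) = 0 (T(U, H) = -½*0 = 0)
(1*(-1 + C(-1*0, 5)) + T(1, -3))*(-26) = (1*(-1 + 0) + 0)*(-26) = (1*(-1) + 0)*(-26) = (-1 + 0)*(-26) = -1*(-26) = 26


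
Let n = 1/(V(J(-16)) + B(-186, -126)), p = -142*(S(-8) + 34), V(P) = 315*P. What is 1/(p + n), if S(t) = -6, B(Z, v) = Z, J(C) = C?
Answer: -5226/20778577 ≈ -0.00025151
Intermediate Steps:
p = -3976 (p = -142*(-6 + 34) = -142*28 = -3976)
n = -1/5226 (n = 1/(315*(-16) - 186) = 1/(-5040 - 186) = 1/(-5226) = -1/5226 ≈ -0.00019135)
1/(p + n) = 1/(-3976 - 1/5226) = 1/(-20778577/5226) = -5226/20778577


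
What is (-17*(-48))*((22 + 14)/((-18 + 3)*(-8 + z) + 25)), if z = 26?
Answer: -29376/245 ≈ -119.90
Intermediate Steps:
(-17*(-48))*((22 + 14)/((-18 + 3)*(-8 + z) + 25)) = (-17*(-48))*((22 + 14)/((-18 + 3)*(-8 + 26) + 25)) = 816*(36/(-15*18 + 25)) = 816*(36/(-270 + 25)) = 816*(36/(-245)) = 816*(36*(-1/245)) = 816*(-36/245) = -29376/245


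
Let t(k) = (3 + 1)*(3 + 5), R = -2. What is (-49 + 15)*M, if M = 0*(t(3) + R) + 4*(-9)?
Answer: 1224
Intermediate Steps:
t(k) = 32 (t(k) = 4*8 = 32)
M = -36 (M = 0*(32 - 2) + 4*(-9) = 0*30 - 36 = 0 - 36 = -36)
(-49 + 15)*M = (-49 + 15)*(-36) = -34*(-36) = 1224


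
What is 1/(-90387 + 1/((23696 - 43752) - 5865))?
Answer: -25921/2342921428 ≈ -1.1064e-5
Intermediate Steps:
1/(-90387 + 1/((23696 - 43752) - 5865)) = 1/(-90387 + 1/(-20056 - 5865)) = 1/(-90387 + 1/(-25921)) = 1/(-90387 - 1/25921) = 1/(-2342921428/25921) = -25921/2342921428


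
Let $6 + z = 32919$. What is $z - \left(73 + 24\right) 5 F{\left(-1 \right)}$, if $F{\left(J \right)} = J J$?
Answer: $32428$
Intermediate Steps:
$F{\left(J \right)} = J^{2}$
$z = 32913$ ($z = -6 + 32919 = 32913$)
$z - \left(73 + 24\right) 5 F{\left(-1 \right)} = 32913 - \left(73 + 24\right) 5 \left(-1\right)^{2} = 32913 - 97 \cdot 5 \cdot 1 = 32913 - 97 \cdot 5 = 32913 - 485 = 32428$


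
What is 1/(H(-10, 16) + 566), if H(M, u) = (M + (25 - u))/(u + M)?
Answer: 6/3395 ≈ 0.0017673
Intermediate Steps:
H(M, u) = (25 + M - u)/(M + u)
1/(H(-10, 16) + 566) = 1/((25 - 10 - 1*16)/(-10 + 16) + 566) = 1/((25 - 10 - 16)/6 + 566) = 1/((1/6)*(-1) + 566) = 1/(-1/6 + 566) = 1/(3395/6) = 6/3395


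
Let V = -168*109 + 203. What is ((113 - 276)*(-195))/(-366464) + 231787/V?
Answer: -12216740819/948042368 ≈ -12.886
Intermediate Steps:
V = -18109 (V = -18312 + 203 = -18109)
((113 - 276)*(-195))/(-366464) + 231787/V = ((113 - 276)*(-195))/(-366464) + 231787/(-18109) = -163*(-195)*(-1/366464) + 231787*(-1/18109) = 31785*(-1/366464) - 231787/18109 = -31785/366464 - 231787/18109 = -12216740819/948042368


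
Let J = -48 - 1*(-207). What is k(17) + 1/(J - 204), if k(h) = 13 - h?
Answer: -181/45 ≈ -4.0222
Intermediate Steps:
J = 159 (J = -48 + 207 = 159)
k(17) + 1/(J - 204) = (13 - 1*17) + 1/(159 - 204) = (13 - 17) + 1/(-45) = -4 - 1/45 = -181/45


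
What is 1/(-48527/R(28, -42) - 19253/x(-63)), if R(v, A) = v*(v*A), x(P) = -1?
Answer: 32928/634011311 ≈ 5.1936e-5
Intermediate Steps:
R(v, A) = A*v**2 (R(v, A) = v*(A*v) = A*v**2)
1/(-48527/R(28, -42) - 19253/x(-63)) = 1/(-48527/((-42*28**2)) - 19253/(-1)) = 1/(-48527/((-42*784)) - 19253*(-1)) = 1/(-48527/(-32928) + 19253) = 1/(-48527*(-1/32928) + 19253) = 1/(48527/32928 + 19253) = 1/(634011311/32928) = 32928/634011311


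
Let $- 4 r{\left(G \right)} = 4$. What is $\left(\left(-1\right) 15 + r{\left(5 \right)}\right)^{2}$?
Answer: $256$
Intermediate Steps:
$r{\left(G \right)} = -1$ ($r{\left(G \right)} = \left(- \frac{1}{4}\right) 4 = -1$)
$\left(\left(-1\right) 15 + r{\left(5 \right)}\right)^{2} = \left(\left(-1\right) 15 - 1\right)^{2} = \left(-15 - 1\right)^{2} = \left(-16\right)^{2} = 256$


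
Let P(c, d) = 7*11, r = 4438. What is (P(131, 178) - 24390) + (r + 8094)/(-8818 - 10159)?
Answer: -461400333/18977 ≈ -24314.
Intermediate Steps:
P(c, d) = 77
(P(131, 178) - 24390) + (r + 8094)/(-8818 - 10159) = (77 - 24390) + (4438 + 8094)/(-8818 - 10159) = -24313 + 12532/(-18977) = -24313 + 12532*(-1/18977) = -24313 - 12532/18977 = -461400333/18977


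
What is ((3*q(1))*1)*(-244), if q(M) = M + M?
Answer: -1464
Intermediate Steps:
q(M) = 2*M
((3*q(1))*1)*(-244) = ((3*(2*1))*1)*(-244) = ((3*2)*1)*(-244) = (6*1)*(-244) = 6*(-244) = -1464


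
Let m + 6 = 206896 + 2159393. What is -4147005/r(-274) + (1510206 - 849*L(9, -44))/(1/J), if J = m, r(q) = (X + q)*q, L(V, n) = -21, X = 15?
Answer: 256596254362815225/70966 ≈ 3.6158e+12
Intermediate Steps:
r(q) = q*(15 + q) (r(q) = (15 + q)*q = q*(15 + q))
m = 2366283 (m = -6 + (206896 + 2159393) = -6 + 2366289 = 2366283)
J = 2366283
-4147005/r(-274) + (1510206 - 849*L(9, -44))/(1/J) = -4147005*(-1/(274*(15 - 274))) + (1510206 - 849*(-21))/(1/2366283) = -4147005/((-274*(-259))) + (1510206 + 17829)/(1/2366283) = -4147005/70966 + 1528035*2366283 = -4147005*1/70966 + 3615763243905 = -4147005/70966 + 3615763243905 = 256596254362815225/70966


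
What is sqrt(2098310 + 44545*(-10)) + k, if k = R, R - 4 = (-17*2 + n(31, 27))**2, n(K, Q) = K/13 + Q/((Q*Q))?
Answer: 123347860/123201 + 22*sqrt(3415) ≈ 2286.8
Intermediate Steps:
n(K, Q) = 1/Q + K/13 (n(K, Q) = K*(1/13) + Q/(Q**2) = K/13 + Q/Q**2 = K/13 + 1/Q = 1/Q + K/13)
R = 123347860/123201 (R = 4 + (-17*2 + (1/27 + (1/13)*31))**2 = 4 + (-34 + (1/27 + 31/13))**2 = 4 + (-34 + 850/351)**2 = 4 + (-11084/351)**2 = 4 + 122855056/123201 = 123347860/123201 ≈ 1001.2)
k = 123347860/123201 ≈ 1001.2
sqrt(2098310 + 44545*(-10)) + k = sqrt(2098310 + 44545*(-10)) + 123347860/123201 = sqrt(2098310 - 445450) + 123347860/123201 = sqrt(1652860) + 123347860/123201 = 22*sqrt(3415) + 123347860/123201 = 123347860/123201 + 22*sqrt(3415)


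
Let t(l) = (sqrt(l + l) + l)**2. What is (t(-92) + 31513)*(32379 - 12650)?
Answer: 785076097 - 7260272*I*sqrt(46) ≈ 7.8508e+8 - 4.9242e+7*I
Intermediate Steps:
t(l) = (l + sqrt(2)*sqrt(l))**2 (t(l) = (sqrt(2*l) + l)**2 = (sqrt(2)*sqrt(l) + l)**2 = (l + sqrt(2)*sqrt(l))**2)
(t(-92) + 31513)*(32379 - 12650) = ((-92 + sqrt(2)*sqrt(-92))**2 + 31513)*(32379 - 12650) = ((-92 + sqrt(2)*(2*I*sqrt(23)))**2 + 31513)*19729 = ((-92 + 2*I*sqrt(46))**2 + 31513)*19729 = (31513 + (-92 + 2*I*sqrt(46))**2)*19729 = 621719977 + 19729*(-92 + 2*I*sqrt(46))**2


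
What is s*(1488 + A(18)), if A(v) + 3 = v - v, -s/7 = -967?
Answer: 10051965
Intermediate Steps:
s = 6769 (s = -7*(-967) = 6769)
A(v) = -3 (A(v) = -3 + (v - v) = -3 + 0 = -3)
s*(1488 + A(18)) = 6769*(1488 - 3) = 6769*1485 = 10051965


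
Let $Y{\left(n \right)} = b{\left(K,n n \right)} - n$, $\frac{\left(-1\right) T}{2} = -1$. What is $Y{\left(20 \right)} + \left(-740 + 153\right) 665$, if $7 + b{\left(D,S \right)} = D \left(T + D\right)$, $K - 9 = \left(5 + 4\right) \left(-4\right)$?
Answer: $-389707$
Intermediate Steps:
$T = 2$ ($T = \left(-2\right) \left(-1\right) = 2$)
$K = -27$ ($K = 9 + \left(5 + 4\right) \left(-4\right) = 9 + 9 \left(-4\right) = 9 - 36 = -27$)
$b{\left(D,S \right)} = -7 + D \left(2 + D\right)$
$Y{\left(n \right)} = 668 - n$ ($Y{\left(n \right)} = \left(-7 + \left(-27\right)^{2} + 2 \left(-27\right)\right) - n = \left(-7 + 729 - 54\right) - n = 668 - n$)
$Y{\left(20 \right)} + \left(-740 + 153\right) 665 = \left(668 - 20\right) + \left(-740 + 153\right) 665 = \left(668 - 20\right) - 390355 = 648 - 390355 = -389707$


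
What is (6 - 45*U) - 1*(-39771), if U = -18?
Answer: 40587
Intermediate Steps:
(6 - 45*U) - 1*(-39771) = (6 - 45*(-18)) - 1*(-39771) = (6 + 810) + 39771 = 816 + 39771 = 40587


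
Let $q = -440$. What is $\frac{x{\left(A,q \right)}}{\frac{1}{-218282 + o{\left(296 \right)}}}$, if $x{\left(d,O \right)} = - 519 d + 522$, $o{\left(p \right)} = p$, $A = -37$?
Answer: $-4299773850$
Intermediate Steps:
$x{\left(d,O \right)} = 522 - 519 d$
$\frac{x{\left(A,q \right)}}{\frac{1}{-218282 + o{\left(296 \right)}}} = \frac{522 - -19203}{\frac{1}{-218282 + 296}} = \frac{522 + 19203}{\frac{1}{-217986}} = \frac{19725}{- \frac{1}{217986}} = 19725 \left(-217986\right) = -4299773850$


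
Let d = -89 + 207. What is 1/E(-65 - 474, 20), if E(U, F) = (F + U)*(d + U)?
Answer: 1/218499 ≈ 4.5767e-6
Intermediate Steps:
d = 118
E(U, F) = (118 + U)*(F + U) (E(U, F) = (F + U)*(118 + U) = (118 + U)*(F + U))
1/E(-65 - 474, 20) = 1/((-65 - 474)² + 118*20 + 118*(-65 - 474) + 20*(-65 - 474)) = 1/((-539)² + 2360 + 118*(-539) + 20*(-539)) = 1/(290521 + 2360 - 63602 - 10780) = 1/218499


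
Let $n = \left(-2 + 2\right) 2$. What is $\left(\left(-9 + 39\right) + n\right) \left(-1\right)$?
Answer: $-30$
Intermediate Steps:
$n = 0$ ($n = 0 \cdot 2 = 0$)
$\left(\left(-9 + 39\right) + n\right) \left(-1\right) = \left(\left(-9 + 39\right) + 0\right) \left(-1\right) = \left(30 + 0\right) \left(-1\right) = 30 \left(-1\right) = -30$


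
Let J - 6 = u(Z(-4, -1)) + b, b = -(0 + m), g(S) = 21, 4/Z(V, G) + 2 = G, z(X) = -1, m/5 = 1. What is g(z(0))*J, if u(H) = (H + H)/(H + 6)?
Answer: 9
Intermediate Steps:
m = 5 (m = 5*1 = 5)
Z(V, G) = 4/(-2 + G)
u(H) = 2*H/(6 + H) (u(H) = (2*H)/(6 + H) = 2*H/(6 + H))
b = -5 (b = -(0 + 5) = -1*5 = -5)
J = 3/7 (J = 6 + (2*(4/(-2 - 1))/(6 + 4/(-2 - 1)) - 5) = 6 + (2*(4/(-3))/(6 + 4/(-3)) - 5) = 6 + (2*(4*(-⅓))/(6 + 4*(-⅓)) - 5) = 6 + (2*(-4/3)/(6 - 4/3) - 5) = 6 + (2*(-4/3)/(14/3) - 5) = 6 + (2*(-4/3)*(3/14) - 5) = 6 + (-4/7 - 5) = 6 - 39/7 = 3/7 ≈ 0.42857)
g(z(0))*J = 21*(3/7) = 9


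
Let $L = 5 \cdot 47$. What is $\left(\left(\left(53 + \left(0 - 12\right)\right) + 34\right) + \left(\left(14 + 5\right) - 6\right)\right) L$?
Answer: $20680$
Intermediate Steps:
$L = 235$
$\left(\left(\left(53 + \left(0 - 12\right)\right) + 34\right) + \left(\left(14 + 5\right) - 6\right)\right) L = \left(\left(\left(53 + \left(0 - 12\right)\right) + 34\right) + \left(\left(14 + 5\right) - 6\right)\right) 235 = \left(\left(\left(53 + \left(0 - 12\right)\right) + 34\right) + \left(19 - 6\right)\right) 235 = \left(\left(\left(53 - 12\right) + 34\right) + 13\right) 235 = \left(\left(41 + 34\right) + 13\right) 235 = \left(75 + 13\right) 235 = 88 \cdot 235 = 20680$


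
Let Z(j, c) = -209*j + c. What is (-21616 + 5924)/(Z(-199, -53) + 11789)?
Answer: -15692/53327 ≈ -0.29426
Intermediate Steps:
Z(j, c) = c - 209*j
(-21616 + 5924)/(Z(-199, -53) + 11789) = (-21616 + 5924)/((-53 - 209*(-199)) + 11789) = -15692/((-53 + 41591) + 11789) = -15692/(41538 + 11789) = -15692/53327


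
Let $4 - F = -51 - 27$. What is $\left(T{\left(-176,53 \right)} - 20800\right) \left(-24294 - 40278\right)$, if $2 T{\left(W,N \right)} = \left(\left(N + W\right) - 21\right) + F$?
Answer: $1345099332$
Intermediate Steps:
$F = 82$ ($F = 4 - \left(-51 - 27\right) = 4 - -78 = 4 + 78 = 82$)
$T{\left(W,N \right)} = \frac{61}{2} + \frac{N}{2} + \frac{W}{2}$ ($T{\left(W,N \right)} = \frac{\left(\left(N + W\right) - 21\right) + 82}{2} = \frac{\left(-21 + N + W\right) + 82}{2} = \frac{61 + N + W}{2} = \frac{61}{2} + \frac{N}{2} + \frac{W}{2}$)
$\left(T{\left(-176,53 \right)} - 20800\right) \left(-24294 - 40278\right) = \left(\left(\frac{61}{2} + \frac{1}{2} \cdot 53 + \frac{1}{2} \left(-176\right)\right) - 20800\right) \left(-24294 - 40278\right) = \left(\left(\frac{61}{2} + \frac{53}{2} - 88\right) - 20800\right) \left(-64572\right) = \left(-31 - 20800\right) \left(-64572\right) = \left(-20831\right) \left(-64572\right) = 1345099332$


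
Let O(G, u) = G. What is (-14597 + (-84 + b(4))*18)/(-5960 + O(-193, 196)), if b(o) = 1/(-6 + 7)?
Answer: 16091/6153 ≈ 2.6151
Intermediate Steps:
b(o) = 1 (b(o) = 1/1 = 1)
(-14597 + (-84 + b(4))*18)/(-5960 + O(-193, 196)) = (-14597 + (-84 + 1)*18)/(-5960 - 193) = (-14597 - 83*18)/(-6153) = (-14597 - 1494)*(-1/6153) = -16091*(-1/6153) = 16091/6153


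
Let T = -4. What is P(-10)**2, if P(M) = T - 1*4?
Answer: 64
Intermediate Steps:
P(M) = -8 (P(M) = -4 - 1*4 = -4 - 4 = -8)
P(-10)**2 = (-8)**2 = 64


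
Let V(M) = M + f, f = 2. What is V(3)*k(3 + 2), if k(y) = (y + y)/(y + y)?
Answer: 5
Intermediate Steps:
k(y) = 1 (k(y) = (2*y)/((2*y)) = (2*y)*(1/(2*y)) = 1)
V(M) = 2 + M (V(M) = M + 2 = 2 + M)
V(3)*k(3 + 2) = (2 + 3)*1 = 5*1 = 5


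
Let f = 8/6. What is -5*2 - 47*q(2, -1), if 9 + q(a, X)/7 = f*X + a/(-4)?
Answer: 21325/6 ≈ 3554.2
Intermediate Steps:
f = 4/3 (f = 8*(⅙) = 4/3 ≈ 1.3333)
q(a, X) = -63 - 7*a/4 + 28*X/3 (q(a, X) = -63 + 7*(4*X/3 + a/(-4)) = -63 + 7*(4*X/3 + a*(-¼)) = -63 + 7*(4*X/3 - a/4) = -63 + 7*(-a/4 + 4*X/3) = -63 + (-7*a/4 + 28*X/3) = -63 - 7*a/4 + 28*X/3)
-5*2 - 47*q(2, -1) = -5*2 - 47*(-63 - 7/4*2 + (28/3)*(-1)) = -10 - 47*(-63 - 7/2 - 28/3) = -10 - 47*(-455/6) = -10 + 21385/6 = 21325/6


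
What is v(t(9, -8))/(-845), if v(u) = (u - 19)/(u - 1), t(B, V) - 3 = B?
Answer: 7/9295 ≈ 0.00075309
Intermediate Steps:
t(B, V) = 3 + B
v(u) = (-19 + u)/(-1 + u)
v(t(9, -8))/(-845) = ((-19 + (3 + 9))/(-1 + (3 + 9)))/(-845) = ((-19 + 12)/(-1 + 12))*(-1/845) = (-7/11)*(-1/845) = ((1/11)*(-7))*(-1/845) = -7/11*(-1/845) = 7/9295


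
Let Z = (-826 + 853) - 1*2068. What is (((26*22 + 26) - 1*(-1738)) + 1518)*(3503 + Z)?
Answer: 5634548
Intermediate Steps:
Z = -2041 (Z = 27 - 2068 = -2041)
(((26*22 + 26) - 1*(-1738)) + 1518)*(3503 + Z) = (((26*22 + 26) - 1*(-1738)) + 1518)*(3503 - 2041) = (((572 + 26) + 1738) + 1518)*1462 = ((598 + 1738) + 1518)*1462 = (2336 + 1518)*1462 = 3854*1462 = 5634548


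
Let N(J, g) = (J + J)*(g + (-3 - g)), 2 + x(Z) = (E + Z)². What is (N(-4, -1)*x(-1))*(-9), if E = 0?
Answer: 216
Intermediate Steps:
x(Z) = -2 + Z² (x(Z) = -2 + (0 + Z)² = -2 + Z²)
N(J, g) = -6*J (N(J, g) = (2*J)*(-3) = -6*J)
(N(-4, -1)*x(-1))*(-9) = ((-6*(-4))*(-2 + (-1)²))*(-9) = (24*(-2 + 1))*(-9) = (24*(-1))*(-9) = -24*(-9) = 216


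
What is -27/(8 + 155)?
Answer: -27/163 ≈ -0.16564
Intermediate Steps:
-27/(8 + 155) = -27/163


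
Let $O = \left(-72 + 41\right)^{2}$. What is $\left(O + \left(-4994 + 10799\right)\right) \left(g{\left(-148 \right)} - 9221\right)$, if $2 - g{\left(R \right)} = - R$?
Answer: $-63377122$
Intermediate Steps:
$O = 961$ ($O = \left(-31\right)^{2} = 961$)
$g{\left(R \right)} = 2 + R$ ($g{\left(R \right)} = 2 - - R = 2 + R$)
$\left(O + \left(-4994 + 10799\right)\right) \left(g{\left(-148 \right)} - 9221\right) = \left(961 + \left(-4994 + 10799\right)\right) \left(\left(2 - 148\right) - 9221\right) = \left(961 + 5805\right) \left(-146 - 9221\right) = 6766 \left(-9367\right) = -63377122$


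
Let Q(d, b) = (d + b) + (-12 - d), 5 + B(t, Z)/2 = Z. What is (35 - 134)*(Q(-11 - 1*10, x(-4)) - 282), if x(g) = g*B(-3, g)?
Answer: 21978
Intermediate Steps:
B(t, Z) = -10 + 2*Z
x(g) = g*(-10 + 2*g)
Q(d, b) = -12 + b (Q(d, b) = (b + d) + (-12 - d) = -12 + b)
(35 - 134)*(Q(-11 - 1*10, x(-4)) - 282) = (35 - 134)*((-12 + 2*(-4)*(-5 - 4)) - 282) = -99*((-12 + 2*(-4)*(-9)) - 282) = -99*((-12 + 72) - 282) = -99*(60 - 282) = -99*(-222) = 21978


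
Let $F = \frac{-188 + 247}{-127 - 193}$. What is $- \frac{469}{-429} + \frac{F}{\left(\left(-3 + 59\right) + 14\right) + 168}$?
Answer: $\frac{35693729}{32672640} \approx 1.0925$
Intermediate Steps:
$F = - \frac{59}{320}$ ($F = \frac{59}{-320} = 59 \left(- \frac{1}{320}\right) = - \frac{59}{320} \approx -0.18438$)
$- \frac{469}{-429} + \frac{F}{\left(\left(-3 + 59\right) + 14\right) + 168} = - \frac{469}{-429} - \frac{59}{320 \left(\left(\left(-3 + 59\right) + 14\right) + 168\right)} = \left(-469\right) \left(- \frac{1}{429}\right) - \frac{59}{320 \left(\left(56 + 14\right) + 168\right)} = \frac{469}{429} - \frac{59}{320 \left(70 + 168\right)} = \frac{469}{429} - \frac{59}{320 \cdot 238} = \frac{469}{429} - \frac{59}{76160} = \frac{35693729}{32672640}$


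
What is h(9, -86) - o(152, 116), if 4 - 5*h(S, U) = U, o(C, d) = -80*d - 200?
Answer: 9498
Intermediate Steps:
o(C, d) = -200 - 80*d
h(S, U) = ⅘ - U/5
h(9, -86) - o(152, 116) = (⅘ - ⅕*(-86)) - (-200 - 80*116) = (⅘ + 86/5) - (-200 - 9280) = 18 - 1*(-9480) = 18 + 9480 = 9498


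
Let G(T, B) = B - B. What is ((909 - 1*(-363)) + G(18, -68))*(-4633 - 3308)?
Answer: -10100952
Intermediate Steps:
G(T, B) = 0
((909 - 1*(-363)) + G(18, -68))*(-4633 - 3308) = ((909 - 1*(-363)) + 0)*(-4633 - 3308) = ((909 + 363) + 0)*(-7941) = (1272 + 0)*(-7941) = 1272*(-7941) = -10100952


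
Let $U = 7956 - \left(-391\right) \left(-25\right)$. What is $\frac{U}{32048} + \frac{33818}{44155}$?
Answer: $\frac{1003481319}{1415079440} \approx 0.70913$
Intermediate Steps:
$U = -1819$ ($U = 7956 - 9775 = -1819$)
$\frac{U}{32048} + \frac{33818}{44155} = - \frac{1819}{32048} + \frac{33818}{44155} = \frac{1003481319}{1415079440}$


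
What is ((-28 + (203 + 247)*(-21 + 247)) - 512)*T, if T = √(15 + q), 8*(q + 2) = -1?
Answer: 25290*√206 ≈ 3.6298e+5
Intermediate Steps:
q = -17/8 (q = -2 + (⅛)*(-1) = -2 - ⅛ = -17/8 ≈ -2.1250)
T = √206/4 (T = √(15 - 17/8) = √(103/8) = √206/4 ≈ 3.5882)
((-28 + (203 + 247)*(-21 + 247)) - 512)*T = ((-28 + (203 + 247)*(-21 + 247)) - 512)*(√206/4) = ((-28 + 450*226) - 512)*(√206/4) = ((-28 + 101700) - 512)*(√206/4) = (101672 - 512)*(√206/4) = 101160*(√206/4) = 25290*√206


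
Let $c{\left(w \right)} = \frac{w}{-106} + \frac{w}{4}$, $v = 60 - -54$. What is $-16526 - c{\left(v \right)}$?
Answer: $- \frac{1754663}{106} \approx -16553.0$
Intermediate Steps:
$v = 114$ ($v = 60 + 54 = 114$)
$c{\left(w \right)} = \frac{51 w}{212}$ ($c{\left(w \right)} = w \left(- \frac{1}{106}\right) + w \frac{1}{4} = - \frac{w}{106} + \frac{w}{4} = \frac{51 w}{212}$)
$-16526 - c{\left(v \right)} = -16526 - \frac{51}{212} \cdot 114 = -16526 - \frac{2907}{106} = - \frac{1754663}{106}$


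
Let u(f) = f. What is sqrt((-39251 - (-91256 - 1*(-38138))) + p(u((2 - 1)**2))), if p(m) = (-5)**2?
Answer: 2*sqrt(3473) ≈ 117.86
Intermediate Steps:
p(m) = 25
sqrt((-39251 - (-91256 - 1*(-38138))) + p(u((2 - 1)**2))) = sqrt((-39251 - (-91256 - 1*(-38138))) + 25) = sqrt((-39251 - (-91256 + 38138)) + 25) = sqrt((-39251 - 1*(-53118)) + 25) = sqrt((-39251 + 53118) + 25) = sqrt(13867 + 25) = sqrt(13892) = 2*sqrt(3473)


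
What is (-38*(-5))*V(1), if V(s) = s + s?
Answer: 380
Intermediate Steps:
V(s) = 2*s
(-38*(-5))*V(1) = (-38*(-5))*(2*1) = 190*2 = 380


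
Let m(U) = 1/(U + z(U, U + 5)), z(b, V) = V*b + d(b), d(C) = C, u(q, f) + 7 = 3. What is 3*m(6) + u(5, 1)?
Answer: -103/26 ≈ -3.9615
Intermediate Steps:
u(q, f) = -4 (u(q, f) = -7 + 3 = -4)
z(b, V) = b + V*b (z(b, V) = V*b + b = b + V*b)
m(U) = 1/(U + U*(6 + U)) (m(U) = 1/(U + U*(1 + (U + 5))) = 1/(U + U*(1 + (5 + U))) = 1/(U + U*(6 + U)))
3*m(6) + u(5, 1) = 3*(1/(6*(7 + 6))) - 4 = 3*((1/6)/13) - 4 = 3*((1/6)*(1/13)) - 4 = 3*(1/78) - 4 = 1/26 - 4 = -103/26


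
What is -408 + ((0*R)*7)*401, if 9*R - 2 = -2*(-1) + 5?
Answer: -408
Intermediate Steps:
R = 1 (R = 2/9 + (-2*(-1) + 5)/9 = 2/9 + (2 + 5)/9 = 2/9 + (⅑)*7 = 2/9 + 7/9 = 1)
-408 + ((0*R)*7)*401 = -408 + ((0*1)*7)*401 = -408 + (0*7)*401 = -408 + 0*401 = -408 + 0 = -408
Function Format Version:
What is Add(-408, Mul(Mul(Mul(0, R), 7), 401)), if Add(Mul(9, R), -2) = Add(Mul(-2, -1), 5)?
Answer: -408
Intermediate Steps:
R = 1 (R = Add(Rational(2, 9), Mul(Rational(1, 9), Add(Mul(-2, -1), 5))) = Add(Rational(2, 9), Mul(Rational(1, 9), Add(2, 5))) = Add(Rational(2, 9), Mul(Rational(1, 9), 7)) = Add(Rational(2, 9), Rational(7, 9)) = 1)
Add(-408, Mul(Mul(Mul(0, R), 7), 401)) = Add(-408, Mul(Mul(Mul(0, 1), 7), 401)) = Add(-408, Mul(Mul(0, 7), 401)) = Add(-408, Mul(0, 401)) = Add(-408, 0) = -408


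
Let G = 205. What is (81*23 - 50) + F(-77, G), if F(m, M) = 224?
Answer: 2037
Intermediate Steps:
(81*23 - 50) + F(-77, G) = (81*23 - 50) + 224 = (1863 - 50) + 224 = 1813 + 224 = 2037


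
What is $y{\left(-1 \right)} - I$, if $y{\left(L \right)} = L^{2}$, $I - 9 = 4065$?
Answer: $-4073$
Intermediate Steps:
$I = 4074$ ($I = 9 + 4065 = 4074$)
$y{\left(-1 \right)} - I = \left(-1\right)^{2} - 4074 = 1 - 4074 = -4073$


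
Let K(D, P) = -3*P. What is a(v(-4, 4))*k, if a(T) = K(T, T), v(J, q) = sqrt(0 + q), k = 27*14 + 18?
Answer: -2376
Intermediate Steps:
k = 396 (k = 378 + 18 = 396)
v(J, q) = sqrt(q)
a(T) = -3*T
a(v(-4, 4))*k = -3*sqrt(4)*396 = -3*2*396 = -6*396 = -2376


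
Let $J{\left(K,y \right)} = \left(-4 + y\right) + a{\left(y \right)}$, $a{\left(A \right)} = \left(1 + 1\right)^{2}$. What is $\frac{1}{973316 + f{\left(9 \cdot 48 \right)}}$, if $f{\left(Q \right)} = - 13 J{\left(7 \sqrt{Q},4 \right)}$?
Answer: $\frac{1}{973264} \approx 1.0275 \cdot 10^{-6}$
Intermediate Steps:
$a{\left(A \right)} = 4$ ($a{\left(A \right)} = 2^{2} = 4$)
$J{\left(K,y \right)} = y$ ($J{\left(K,y \right)} = \left(-4 + y\right) + 4 = y$)
$f{\left(Q \right)} = -52$ ($f{\left(Q \right)} = \left(-13\right) 4 = -52$)
$\frac{1}{973316 + f{\left(9 \cdot 48 \right)}} = \frac{1}{973316 - 52} = \frac{1}{973264}$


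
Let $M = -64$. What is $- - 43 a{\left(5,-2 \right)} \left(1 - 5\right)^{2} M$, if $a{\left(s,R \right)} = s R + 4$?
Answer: $264192$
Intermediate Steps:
$a{\left(s,R \right)} = 4 + R s$ ($a{\left(s,R \right)} = R s + 4 = 4 + R s$)
$- - 43 a{\left(5,-2 \right)} \left(1 - 5\right)^{2} M = - - 43 \left(4 - 10\right) \left(1 - 5\right)^{2} \left(-64\right) = - - 43 \left(4 - 10\right) \left(-4\right)^{2} \left(-64\right) = - - 43 \left(\left(-6\right) 16\right) \left(-64\right) = - \left(-43\right) \left(-96\right) \left(-64\right) = - 4128 \left(-64\right) = \left(-1\right) \left(-264192\right) = 264192$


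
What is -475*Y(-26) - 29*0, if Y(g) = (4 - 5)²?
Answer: -475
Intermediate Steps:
Y(g) = 1 (Y(g) = (-1)² = 1)
-475*Y(-26) - 29*0 = -475*1 - 29*0 = -475 + 0 = -475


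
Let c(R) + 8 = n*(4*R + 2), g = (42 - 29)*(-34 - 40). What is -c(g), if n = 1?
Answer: 3854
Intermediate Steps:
g = -962 (g = 13*(-74) = -962)
c(R) = -6 + 4*R (c(R) = -8 + 1*(4*R + 2) = -8 + 1*(2 + 4*R) = -8 + (2 + 4*R) = -6 + 4*R)
-c(g) = -(-6 + 4*(-962)) = -(-6 - 3848) = -1*(-3854) = 3854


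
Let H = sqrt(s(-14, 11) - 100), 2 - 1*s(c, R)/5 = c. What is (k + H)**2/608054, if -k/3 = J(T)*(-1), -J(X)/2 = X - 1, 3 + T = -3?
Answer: 872/304027 + 84*I*sqrt(5)/304027 ≈ 0.0028682 + 0.00061781*I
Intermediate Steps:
T = -6 (T = -3 - 3 = -6)
J(X) = 2 - 2*X (J(X) = -2*(X - 1) = -2*(-1 + X) = 2 - 2*X)
s(c, R) = 10 - 5*c
H = 2*I*sqrt(5) (H = sqrt((10 - 5*(-14)) - 100) = sqrt((10 + 70) - 100) = sqrt(80 - 100) = sqrt(-20) = 2*I*sqrt(5) ≈ 4.4721*I)
k = 42 (k = -3*(2 - 2*(-6))*(-1) = -3*(2 + 12)*(-1) = -42*(-1) = -3*(-14) = 42)
(k + H)**2/608054 = (42 + 2*I*sqrt(5))**2/608054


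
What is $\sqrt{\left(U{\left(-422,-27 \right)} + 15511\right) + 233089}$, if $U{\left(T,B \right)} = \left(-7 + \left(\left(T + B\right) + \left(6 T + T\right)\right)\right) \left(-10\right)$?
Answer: $10 \sqrt{2827} \approx 531.7$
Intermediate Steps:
$U{\left(T,B \right)} = 70 - 80 T - 10 B$ ($U{\left(T,B \right)} = \left(-7 + \left(\left(B + T\right) + 7 T\right)\right) \left(-10\right) = \left(-7 + \left(B + 8 T\right)\right) \left(-10\right) = \left(-7 + B + 8 T\right) \left(-10\right) = 70 - 80 T - 10 B$)
$\sqrt{\left(U{\left(-422,-27 \right)} + 15511\right) + 233089} = \sqrt{\left(\left(70 - -33760 - -270\right) + 15511\right) + 233089} = \sqrt{\left(\left(70 + 33760 + 270\right) + 15511\right) + 233089} = \sqrt{\left(34100 + 15511\right) + 233089} = \sqrt{49611 + 233089} = \sqrt{282700} = 10 \sqrt{2827}$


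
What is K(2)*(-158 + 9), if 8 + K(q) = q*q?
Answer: 596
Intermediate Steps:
K(q) = -8 + q**2 (K(q) = -8 + q*q = -8 + q**2)
K(2)*(-158 + 9) = (-8 + 2**2)*(-158 + 9) = (-8 + 4)*(-149) = -4*(-149) = 596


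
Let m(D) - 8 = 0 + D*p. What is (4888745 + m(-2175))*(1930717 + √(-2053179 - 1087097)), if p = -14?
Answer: 9497588858551 + 9838406*I*√785069 ≈ 9.4976e+12 + 8.7172e+9*I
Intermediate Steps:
m(D) = 8 - 14*D (m(D) = 8 + (0 + D*(-14)) = 8 + (0 - 14*D) = 8 - 14*D)
(4888745 + m(-2175))*(1930717 + √(-2053179 - 1087097)) = (4888745 + (8 - 14*(-2175)))*(1930717 + √(-2053179 - 1087097)) = (4888745 + (8 + 30450))*(1930717 + √(-3140276)) = (4888745 + 30458)*(1930717 + 2*I*√785069) = 4919203*(1930717 + 2*I*√785069) = 9497588858551 + 9838406*I*√785069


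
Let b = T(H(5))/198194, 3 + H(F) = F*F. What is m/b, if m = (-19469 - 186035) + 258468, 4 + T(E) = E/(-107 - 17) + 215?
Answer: 650823114992/13071 ≈ 4.9791e+7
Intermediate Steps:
H(F) = -3 + F² (H(F) = -3 + F*F = -3 + F²)
T(E) = 211 - E/124 (T(E) = -4 + (E/(-107 - 17) + 215) = -4 + (E/(-124) + 215) = -4 + (-E/124 + 215) = -4 + (215 - E/124) = 211 - E/124)
m = 52964 (m = -205504 + 258468 = 52964)
b = 13071/12288028 (b = (211 - (-3 + 5²)/124)/198194 = (211 - (-3 + 25)/124)*(1/198194) = (211 - 1/124*22)*(1/198194) = (211 - 11/62)*(1/198194) = (13071/62)*(1/198194) = 13071/12288028 ≈ 0.0010637)
m/b = 52964/(13071/12288028) = 52964*(12288028/13071) = 650823114992/13071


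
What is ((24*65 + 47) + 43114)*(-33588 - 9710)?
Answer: -1936329858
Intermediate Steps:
((24*65 + 47) + 43114)*(-33588 - 9710) = ((1560 + 47) + 43114)*(-43298) = (1607 + 43114)*(-43298) = 44721*(-43298) = -1936329858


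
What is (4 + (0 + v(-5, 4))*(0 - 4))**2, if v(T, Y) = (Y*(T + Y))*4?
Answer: 4624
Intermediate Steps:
v(T, Y) = 4*Y*(T + Y)
(4 + (0 + v(-5, 4))*(0 - 4))**2 = (4 + (0 + 4*4*(-5 + 4))*(0 - 4))**2 = (4 + (0 + 4*4*(-1))*(-4))**2 = (4 + (0 - 16)*(-4))**2 = (4 - 16*(-4))**2 = (4 + 64)**2 = 68**2 = 4624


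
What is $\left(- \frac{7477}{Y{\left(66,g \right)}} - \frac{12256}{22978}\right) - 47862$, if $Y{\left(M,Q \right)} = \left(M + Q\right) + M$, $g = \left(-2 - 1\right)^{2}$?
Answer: $- \frac{77620766339}{1619949} \approx -47916.0$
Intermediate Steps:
$g = 9$ ($g = \left(-3\right)^{2} = 9$)
$Y{\left(M,Q \right)} = Q + 2 M$
$\left(- \frac{7477}{Y{\left(66,g \right)}} - \frac{12256}{22978}\right) - 47862 = \left(- \frac{7477}{9 + 2 \cdot 66} - \frac{12256}{22978}\right) - 47862 = \left(- \frac{7477}{9 + 132} - \frac{6128}{11489}\right) - 47862 = \left(- \frac{7477}{141} - \frac{6128}{11489}\right) - 47862 = - \frac{86767301}{1619949} - 47862 = - \frac{77620766339}{1619949}$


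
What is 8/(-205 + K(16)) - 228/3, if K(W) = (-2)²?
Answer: -15284/201 ≈ -76.040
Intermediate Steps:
K(W) = 4
8/(-205 + K(16)) - 228/3 = 8/(-205 + 4) - 228/3 = 8/(-201) - 228*⅓ = 8*(-1/201) - 76 = -8/201 - 76 = -15284/201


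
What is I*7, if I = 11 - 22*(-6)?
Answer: 1001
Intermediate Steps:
I = 143 (I = 11 + 132 = 143)
I*7 = 143*7 = 1001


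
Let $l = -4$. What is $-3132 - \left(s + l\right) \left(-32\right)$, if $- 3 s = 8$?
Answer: $- \frac{10036}{3} \approx -3345.3$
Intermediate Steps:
$s = - \frac{8}{3}$ ($s = \left(- \frac{1}{3}\right) 8 = - \frac{8}{3} \approx -2.6667$)
$-3132 - \left(s + l\right) \left(-32\right) = -3132 - \left(- \frac{8}{3} - 4\right) \left(-32\right) = -3132 - \left(- \frac{20}{3}\right) \left(-32\right) = -3132 - \frac{640}{3} = - \frac{10036}{3}$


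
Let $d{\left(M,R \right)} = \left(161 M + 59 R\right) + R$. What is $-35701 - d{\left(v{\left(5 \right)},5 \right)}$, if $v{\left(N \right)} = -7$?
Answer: $-34874$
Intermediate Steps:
$d{\left(M,R \right)} = 60 R + 161 M$ ($d{\left(M,R \right)} = \left(59 R + 161 M\right) + R = 60 R + 161 M$)
$-35701 - d{\left(v{\left(5 \right)},5 \right)} = -35701 - \left(60 \cdot 5 + 161 \left(-7\right)\right) = -35701 - \left(300 - 1127\right) = -35701 - -827 = -35701 + 827 = -34874$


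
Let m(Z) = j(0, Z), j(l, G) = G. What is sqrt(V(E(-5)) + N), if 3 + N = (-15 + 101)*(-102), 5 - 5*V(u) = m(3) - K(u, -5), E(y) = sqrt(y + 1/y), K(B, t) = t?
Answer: I*sqrt(219390)/5 ≈ 93.678*I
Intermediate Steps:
m(Z) = Z
V(u) = -3/5 (V(u) = 1 - (3 - 1*(-5))/5 = 1 - (3 + 5)/5 = 1 - 1/5*8 = 1 - 8/5 = -3/5)
N = -8775 (N = -3 + (-15 + 101)*(-102) = -3 + 86*(-102) = -3 - 8772 = -8775)
sqrt(V(E(-5)) + N) = sqrt(-3/5 - 8775) = sqrt(-43878/5) = I*sqrt(219390)/5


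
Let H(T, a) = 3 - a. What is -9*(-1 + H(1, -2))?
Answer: -36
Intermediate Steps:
-9*(-1 + H(1, -2)) = -9*(-1 + (3 - 1*(-2))) = -9*(-1 + (3 + 2)) = -9*(-1 + 5) = -9*4 = -36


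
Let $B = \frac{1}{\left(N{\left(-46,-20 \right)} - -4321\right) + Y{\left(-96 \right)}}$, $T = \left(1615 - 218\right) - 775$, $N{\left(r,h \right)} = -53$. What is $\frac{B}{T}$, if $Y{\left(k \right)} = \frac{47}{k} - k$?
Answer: $\frac{48}{130276967} \approx 3.6845 \cdot 10^{-7}$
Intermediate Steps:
$T = 622$ ($T = 1397 - 775 = 622$)
$Y{\left(k \right)} = - k + \frac{47}{k}$
$B = \frac{96}{418897}$ ($B = \frac{1}{\left(-53 - -4321\right) + \left(\left(-1\right) \left(-96\right) + \frac{47}{-96}\right)} = \frac{1}{\left(-53 + 4321\right) + \left(96 + 47 \left(- \frac{1}{96}\right)\right)} = \frac{1}{4268 + \left(96 - \frac{47}{96}\right)} = \frac{1}{4268 + \frac{9169}{96}} = \frac{1}{\frac{418897}{96}} = \frac{96}{418897} \approx 0.00022917$)
$\frac{B}{T} = \frac{96}{418897 \cdot 622} = \frac{96}{418897} \cdot \frac{1}{622} = \frac{48}{130276967}$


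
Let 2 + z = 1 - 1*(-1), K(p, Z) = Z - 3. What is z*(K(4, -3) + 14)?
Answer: 0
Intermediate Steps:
K(p, Z) = -3 + Z
z = 0 (z = -2 + (1 - 1*(-1)) = -2 + (1 + 1) = -2 + 2 = 0)
z*(K(4, -3) + 14) = 0*((-3 - 3) + 14) = 0*(-6 + 14) = 0*8 = 0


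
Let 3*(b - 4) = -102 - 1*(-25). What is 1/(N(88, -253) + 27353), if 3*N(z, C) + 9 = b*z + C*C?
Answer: 9/432457 ≈ 2.0811e-5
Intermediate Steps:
b = -65/3 (b = 4 + (-102 - 1*(-25))/3 = 4 + (-102 + 25)/3 = 4 + (1/3)*(-77) = 4 - 77/3 = -65/3 ≈ -21.667)
N(z, C) = -3 - 65*z/9 + C**2/3 (N(z, C) = -3 + (-65*z/3 + C*C)/3 = -3 + (-65*z/3 + C**2)/3 = -3 + (C**2 - 65*z/3)/3 = -3 + (-65*z/9 + C**2/3) = -3 - 65*z/9 + C**2/3)
1/(N(88, -253) + 27353) = 1/((-3 - 65/9*88 + (1/3)*(-253)**2) + 27353) = 1/((-3 - 5720/9 + (1/3)*64009) + 27353) = 1/((-3 - 5720/9 + 64009/3) + 27353) = 1/(186280/9 + 27353) = 1/(432457/9) = 9/432457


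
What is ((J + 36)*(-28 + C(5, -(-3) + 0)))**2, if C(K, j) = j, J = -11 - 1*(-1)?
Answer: 422500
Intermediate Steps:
J = -10 (J = -11 + 1 = -10)
((J + 36)*(-28 + C(5, -(-3) + 0)))**2 = ((-10 + 36)*(-28 + (-(-3) + 0)))**2 = (26*(-28 + (-3*(-1) + 0)))**2 = (26*(-28 + (3 + 0)))**2 = (26*(-28 + 3))**2 = (26*(-25))**2 = (-650)**2 = 422500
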